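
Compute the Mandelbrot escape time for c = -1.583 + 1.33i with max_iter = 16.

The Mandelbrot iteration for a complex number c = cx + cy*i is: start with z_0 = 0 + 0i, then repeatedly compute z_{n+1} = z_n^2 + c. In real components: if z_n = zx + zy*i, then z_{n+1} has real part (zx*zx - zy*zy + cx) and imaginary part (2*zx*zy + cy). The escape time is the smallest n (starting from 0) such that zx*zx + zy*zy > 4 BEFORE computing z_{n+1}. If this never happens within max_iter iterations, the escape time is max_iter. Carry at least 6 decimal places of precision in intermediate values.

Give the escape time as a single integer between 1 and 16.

z_0 = 0 + 0i, c = -1.5830 + 1.3300i
Iter 1: z = -1.5830 + 1.3300i, |z|^2 = 4.2748
Escaped at iteration 1

Answer: 1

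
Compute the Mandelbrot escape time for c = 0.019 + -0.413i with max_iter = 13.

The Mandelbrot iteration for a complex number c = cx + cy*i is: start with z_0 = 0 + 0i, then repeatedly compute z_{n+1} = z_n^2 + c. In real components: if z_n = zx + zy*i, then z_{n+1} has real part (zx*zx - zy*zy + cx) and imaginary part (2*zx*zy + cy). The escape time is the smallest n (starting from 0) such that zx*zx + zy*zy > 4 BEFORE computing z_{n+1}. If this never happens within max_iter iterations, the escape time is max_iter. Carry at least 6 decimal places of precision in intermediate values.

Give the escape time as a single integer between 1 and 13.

z_0 = 0 + 0i, c = 0.0190 + -0.4130i
Iter 1: z = 0.0190 + -0.4130i, |z|^2 = 0.1709
Iter 2: z = -0.1512 + -0.4287i, |z|^2 = 0.2066
Iter 3: z = -0.1419 + -0.2834i, |z|^2 = 0.1004
Iter 4: z = -0.0412 + -0.3326i, |z|^2 = 0.1123
Iter 5: z = -0.0899 + -0.3856i, |z|^2 = 0.1568
Iter 6: z = -0.1216 + -0.3437i, |z|^2 = 0.1329
Iter 7: z = -0.0843 + -0.3294i, |z|^2 = 0.1156
Iter 8: z = -0.0824 + -0.3575i, |z|^2 = 0.1346
Iter 9: z = -0.1020 + -0.3541i, |z|^2 = 0.1358
Iter 10: z = -0.0960 + -0.3408i, |z|^2 = 0.1253
Iter 11: z = -0.0879 + -0.3476i, |z|^2 = 0.1285
Iter 12: z = -0.0941 + -0.3519i, |z|^2 = 0.1327

Answer: 13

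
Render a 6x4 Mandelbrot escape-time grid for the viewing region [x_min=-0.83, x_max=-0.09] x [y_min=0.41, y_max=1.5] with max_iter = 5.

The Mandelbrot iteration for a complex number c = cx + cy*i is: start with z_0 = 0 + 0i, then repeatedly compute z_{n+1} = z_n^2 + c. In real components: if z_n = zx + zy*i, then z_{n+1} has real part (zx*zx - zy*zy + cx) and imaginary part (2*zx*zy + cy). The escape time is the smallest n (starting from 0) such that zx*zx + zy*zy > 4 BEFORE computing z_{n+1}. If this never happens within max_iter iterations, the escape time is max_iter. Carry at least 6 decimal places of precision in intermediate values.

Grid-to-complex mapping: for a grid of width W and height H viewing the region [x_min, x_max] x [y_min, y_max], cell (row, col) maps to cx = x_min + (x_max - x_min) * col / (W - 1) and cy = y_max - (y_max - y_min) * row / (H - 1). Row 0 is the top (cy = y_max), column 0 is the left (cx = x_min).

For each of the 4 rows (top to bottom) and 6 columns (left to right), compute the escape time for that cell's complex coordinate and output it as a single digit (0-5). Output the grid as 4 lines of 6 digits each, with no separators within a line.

Answer: 222222
333445
445555
555555

Derivation:
(row=0, col=0): c = -0.8300 + 1.5000i → escape time 2
(row=0, col=1): c = -0.6820 + 1.5000i → escape time 2
(row=0, col=2): c = -0.5340 + 1.5000i → escape time 2
(row=0, col=3): c = -0.3860 + 1.5000i → escape time 2
(row=0, col=4): c = -0.2380 + 1.5000i → escape time 2
(row=0, col=5): c = -0.0900 + 1.5000i → escape time 2
(row=1, col=0): c = -0.8300 + 1.1367i → escape time 3
(row=1, col=1): c = -0.6820 + 1.1367i → escape time 3
(row=1, col=2): c = -0.5340 + 1.1367i → escape time 3
(row=1, col=3): c = -0.3860 + 1.1367i → escape time 4
(row=1, col=4): c = -0.2380 + 1.1367i → escape time 4
(row=1, col=5): c = -0.0900 + 1.1367i → escape time 5
(row=2, col=0): c = -0.8300 + 0.7733i → escape time 4
(row=2, col=1): c = -0.6820 + 0.7733i → escape time 4
(row=2, col=2): c = -0.5340 + 0.7733i → escape time 5
(row=2, col=3): c = -0.3860 + 0.7733i → escape time 5
(row=2, col=4): c = -0.2380 + 0.7733i → escape time 5
(row=2, col=5): c = -0.0900 + 0.7733i → escape time 5
(row=3, col=0): c = -0.8300 + 0.4100i → escape time 5
(row=3, col=1): c = -0.6820 + 0.4100i → escape time 5
(row=3, col=2): c = -0.5340 + 0.4100i → escape time 5
(row=3, col=3): c = -0.3860 + 0.4100i → escape time 5
(row=3, col=4): c = -0.2380 + 0.4100i → escape time 5
(row=3, col=5): c = -0.0900 + 0.4100i → escape time 5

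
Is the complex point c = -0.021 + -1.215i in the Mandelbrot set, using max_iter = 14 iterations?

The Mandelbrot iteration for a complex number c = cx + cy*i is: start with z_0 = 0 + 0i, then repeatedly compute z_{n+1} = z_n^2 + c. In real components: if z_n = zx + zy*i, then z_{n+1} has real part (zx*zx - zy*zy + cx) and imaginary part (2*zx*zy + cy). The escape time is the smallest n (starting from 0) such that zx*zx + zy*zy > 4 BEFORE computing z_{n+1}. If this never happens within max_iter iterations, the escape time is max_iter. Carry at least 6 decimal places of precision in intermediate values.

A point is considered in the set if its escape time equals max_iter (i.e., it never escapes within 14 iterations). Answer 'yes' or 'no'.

Answer: no

Derivation:
z_0 = 0 + 0i, c = -0.0210 + -1.2150i
Iter 1: z = -0.0210 + -1.2150i, |z|^2 = 1.4767
Iter 2: z = -1.4968 + -1.1640i, |z|^2 = 3.5952
Iter 3: z = 0.8645 + 2.2694i, |z|^2 = 5.8977
Escaped at iteration 3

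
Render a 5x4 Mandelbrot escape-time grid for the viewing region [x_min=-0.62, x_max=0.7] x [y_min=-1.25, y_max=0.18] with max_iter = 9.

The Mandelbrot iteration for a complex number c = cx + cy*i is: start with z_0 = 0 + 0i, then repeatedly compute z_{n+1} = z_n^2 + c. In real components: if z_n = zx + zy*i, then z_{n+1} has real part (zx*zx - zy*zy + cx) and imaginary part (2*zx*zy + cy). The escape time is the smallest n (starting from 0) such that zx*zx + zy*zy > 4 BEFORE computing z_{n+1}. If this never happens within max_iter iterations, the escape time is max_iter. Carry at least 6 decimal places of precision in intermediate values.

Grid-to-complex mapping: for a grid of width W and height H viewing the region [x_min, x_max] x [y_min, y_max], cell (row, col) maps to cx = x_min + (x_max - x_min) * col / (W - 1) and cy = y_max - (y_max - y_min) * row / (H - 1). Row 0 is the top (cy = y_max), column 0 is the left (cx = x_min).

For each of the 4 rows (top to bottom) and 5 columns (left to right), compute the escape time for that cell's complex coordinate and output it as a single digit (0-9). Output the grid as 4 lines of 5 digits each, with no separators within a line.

Answer: 99993
99993
59943
33222

Derivation:
(row=0, col=0): c = -0.6200 + 0.1800i → escape time 9
(row=0, col=1): c = -0.2900 + 0.1800i → escape time 9
(row=0, col=2): c = 0.0400 + 0.1800i → escape time 9
(row=0, col=3): c = 0.3700 + 0.1800i → escape time 9
(row=0, col=4): c = 0.7000 + 0.1800i → escape time 3
(row=1, col=0): c = -0.6200 + -0.2967i → escape time 9
(row=1, col=1): c = -0.2900 + -0.2967i → escape time 9
(row=1, col=2): c = 0.0400 + -0.2967i → escape time 9
(row=1, col=3): c = 0.3700 + -0.2967i → escape time 9
(row=1, col=4): c = 0.7000 + -0.2967i → escape time 3
(row=2, col=0): c = -0.6200 + -0.7733i → escape time 5
(row=2, col=1): c = -0.2900 + -0.7733i → escape time 9
(row=2, col=2): c = 0.0400 + -0.7733i → escape time 9
(row=2, col=3): c = 0.3700 + -0.7733i → escape time 4
(row=2, col=4): c = 0.7000 + -0.7733i → escape time 3
(row=3, col=0): c = -0.6200 + -1.2500i → escape time 3
(row=3, col=1): c = -0.2900 + -1.2500i → escape time 3
(row=3, col=2): c = 0.0400 + -1.2500i → escape time 2
(row=3, col=3): c = 0.3700 + -1.2500i → escape time 2
(row=3, col=4): c = 0.7000 + -1.2500i → escape time 2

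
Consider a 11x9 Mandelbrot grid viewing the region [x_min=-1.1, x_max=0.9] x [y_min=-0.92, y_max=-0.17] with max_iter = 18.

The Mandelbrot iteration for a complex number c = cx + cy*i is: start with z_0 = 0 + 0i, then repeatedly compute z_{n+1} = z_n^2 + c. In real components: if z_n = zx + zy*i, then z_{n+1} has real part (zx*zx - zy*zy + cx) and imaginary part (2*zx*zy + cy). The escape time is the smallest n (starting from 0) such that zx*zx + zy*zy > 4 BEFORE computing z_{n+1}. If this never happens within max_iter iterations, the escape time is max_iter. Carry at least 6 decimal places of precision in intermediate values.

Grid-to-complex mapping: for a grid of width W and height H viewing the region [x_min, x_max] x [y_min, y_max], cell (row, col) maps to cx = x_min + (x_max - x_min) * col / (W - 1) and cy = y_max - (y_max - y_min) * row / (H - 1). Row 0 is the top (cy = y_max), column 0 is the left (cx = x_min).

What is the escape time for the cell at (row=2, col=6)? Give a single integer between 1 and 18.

Answer: 18

Derivation:
z_0 = 0 + 0i, c = 0.1000 + -0.3575i
Iter 1: z = 0.1000 + -0.3575i, |z|^2 = 0.1378
Iter 2: z = -0.0178 + -0.4290i, |z|^2 = 0.1844
Iter 3: z = -0.0837 + -0.3422i, |z|^2 = 0.1241
Iter 4: z = -0.0101 + -0.3002i, |z|^2 = 0.0902
Iter 5: z = 0.0100 + -0.3514i, |z|^2 = 0.1236
Iter 6: z = -0.0234 + -0.3645i, |z|^2 = 0.1334
Iter 7: z = -0.0323 + -0.3404i, |z|^2 = 0.1169
Iter 8: z = -0.0149 + -0.3355i, |z|^2 = 0.1128
Iter 9: z = -0.0123 + -0.3475i, |z|^2 = 0.1209
Iter 10: z = -0.0206 + -0.3489i, |z|^2 = 0.1222
Iter 11: z = -0.0213 + -0.3431i, |z|^2 = 0.1182
Iter 12: z = -0.0173 + -0.3429i, |z|^2 = 0.1179
Iter 13: z = -0.0173 + -0.3457i, |z|^2 = 0.1198
Iter 14: z = -0.0192 + -0.3456i, |z|^2 = 0.1198
Iter 15: z = -0.0190 + -0.3442i, |z|^2 = 0.1189
Iter 16: z = -0.0181 + -0.3444i, |z|^2 = 0.1189
Iter 17: z = -0.0183 + -0.3450i, |z|^2 = 0.1194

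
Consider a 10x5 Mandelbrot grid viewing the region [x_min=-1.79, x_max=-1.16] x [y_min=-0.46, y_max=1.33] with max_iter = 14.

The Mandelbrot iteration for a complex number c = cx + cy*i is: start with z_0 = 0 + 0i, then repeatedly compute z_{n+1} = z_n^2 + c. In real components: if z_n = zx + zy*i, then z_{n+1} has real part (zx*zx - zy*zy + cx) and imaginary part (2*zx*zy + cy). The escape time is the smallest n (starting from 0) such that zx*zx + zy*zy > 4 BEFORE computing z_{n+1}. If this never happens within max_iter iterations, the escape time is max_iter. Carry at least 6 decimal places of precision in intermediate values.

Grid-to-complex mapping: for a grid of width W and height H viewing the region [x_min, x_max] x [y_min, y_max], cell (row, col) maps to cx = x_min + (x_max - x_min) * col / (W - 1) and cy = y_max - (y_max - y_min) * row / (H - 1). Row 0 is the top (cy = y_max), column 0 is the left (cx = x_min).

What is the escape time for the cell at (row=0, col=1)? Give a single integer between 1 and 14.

z_0 = 0 + 0i, c = -1.7200 + 1.3300i
Iter 1: z = -1.7200 + 1.3300i, |z|^2 = 4.7273
Escaped at iteration 1

Answer: 1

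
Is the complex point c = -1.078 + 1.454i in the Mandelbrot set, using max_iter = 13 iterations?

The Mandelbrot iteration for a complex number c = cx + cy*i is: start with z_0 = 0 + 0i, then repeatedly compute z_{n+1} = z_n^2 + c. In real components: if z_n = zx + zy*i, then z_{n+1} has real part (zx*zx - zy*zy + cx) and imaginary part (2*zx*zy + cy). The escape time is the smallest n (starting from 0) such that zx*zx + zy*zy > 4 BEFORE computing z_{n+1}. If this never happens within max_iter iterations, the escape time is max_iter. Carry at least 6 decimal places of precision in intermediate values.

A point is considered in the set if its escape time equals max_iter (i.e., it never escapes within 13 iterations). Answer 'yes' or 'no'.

Answer: no

Derivation:
z_0 = 0 + 0i, c = -1.0780 + 1.4540i
Iter 1: z = -1.0780 + 1.4540i, |z|^2 = 3.2762
Iter 2: z = -2.0300 + -1.6808i, |z|^2 = 6.9462
Escaped at iteration 2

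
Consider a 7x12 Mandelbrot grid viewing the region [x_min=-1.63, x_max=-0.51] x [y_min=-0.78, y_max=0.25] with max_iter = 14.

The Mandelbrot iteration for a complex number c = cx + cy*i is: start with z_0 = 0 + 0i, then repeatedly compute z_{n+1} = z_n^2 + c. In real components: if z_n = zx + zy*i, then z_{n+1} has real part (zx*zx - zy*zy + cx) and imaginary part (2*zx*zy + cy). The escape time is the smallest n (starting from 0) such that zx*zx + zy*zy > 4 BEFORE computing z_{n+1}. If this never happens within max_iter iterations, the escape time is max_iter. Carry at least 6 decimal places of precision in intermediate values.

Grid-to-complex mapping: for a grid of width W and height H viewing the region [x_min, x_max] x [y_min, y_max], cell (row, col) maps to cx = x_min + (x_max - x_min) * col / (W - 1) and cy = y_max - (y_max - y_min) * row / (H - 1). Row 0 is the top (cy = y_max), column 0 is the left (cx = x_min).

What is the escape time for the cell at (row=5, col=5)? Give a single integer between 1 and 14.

Answer: 14

Derivation:
z_0 = 0 + 0i, c = -0.6967 + -0.2182i
Iter 1: z = -0.6967 + -0.2182i, |z|^2 = 0.5329
Iter 2: z = -0.2589 + 0.0858i, |z|^2 = 0.0744
Iter 3: z = -0.6370 + -0.2626i, |z|^2 = 0.4747
Iter 4: z = -0.3599 + 0.1164i, |z|^2 = 0.1431
Iter 5: z = -0.5807 + -0.3020i, |z|^2 = 0.4284
Iter 6: z = -0.4506 + 0.1325i, |z|^2 = 0.2206
Iter 7: z = -0.5112 + -0.3376i, |z|^2 = 0.3753
Iter 8: z = -0.5494 + 0.1270i, |z|^2 = 0.3179
Iter 9: z = -0.4110 + -0.3577i, |z|^2 = 0.2968
Iter 10: z = -0.6557 + 0.0758i, |z|^2 = 0.4357
Iter 11: z = -0.2725 + -0.3176i, |z|^2 = 0.1751
Iter 12: z = -0.7233 + -0.0451i, |z|^2 = 0.5252
Iter 13: z = -0.1755 + -0.1529i, |z|^2 = 0.0542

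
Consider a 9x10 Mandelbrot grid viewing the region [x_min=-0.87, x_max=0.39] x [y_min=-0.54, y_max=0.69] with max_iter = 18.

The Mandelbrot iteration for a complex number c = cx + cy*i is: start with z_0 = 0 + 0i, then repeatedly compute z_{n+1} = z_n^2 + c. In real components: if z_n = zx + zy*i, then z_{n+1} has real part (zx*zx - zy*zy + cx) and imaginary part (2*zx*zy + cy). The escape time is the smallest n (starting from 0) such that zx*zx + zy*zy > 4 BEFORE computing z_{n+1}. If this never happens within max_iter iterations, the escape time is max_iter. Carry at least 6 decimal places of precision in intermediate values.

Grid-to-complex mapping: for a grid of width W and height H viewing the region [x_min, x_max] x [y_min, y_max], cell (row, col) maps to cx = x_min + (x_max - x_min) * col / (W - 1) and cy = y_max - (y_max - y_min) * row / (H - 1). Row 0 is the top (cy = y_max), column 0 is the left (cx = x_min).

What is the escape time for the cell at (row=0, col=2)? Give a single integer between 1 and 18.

Answer: 9

Derivation:
z_0 = 0 + 0i, c = -0.5550 + 0.6900i
Iter 1: z = -0.5550 + 0.6900i, |z|^2 = 0.7841
Iter 2: z = -0.7231 + -0.0759i, |z|^2 = 0.5286
Iter 3: z = -0.0379 + 0.7998i, |z|^2 = 0.6411
Iter 4: z = -1.1932 + 0.6293i, |z|^2 = 1.8198
Iter 5: z = 0.4726 + -0.8118i, |z|^2 = 0.8824
Iter 6: z = -0.9907 + -0.0774i, |z|^2 = 0.9875
Iter 7: z = 0.4205 + 0.8433i, |z|^2 = 0.8880
Iter 8: z = -1.0893 + 1.3993i, |z|^2 = 3.1446
Iter 9: z = -1.3263 + -2.3585i, |z|^2 = 7.3216
Escaped at iteration 9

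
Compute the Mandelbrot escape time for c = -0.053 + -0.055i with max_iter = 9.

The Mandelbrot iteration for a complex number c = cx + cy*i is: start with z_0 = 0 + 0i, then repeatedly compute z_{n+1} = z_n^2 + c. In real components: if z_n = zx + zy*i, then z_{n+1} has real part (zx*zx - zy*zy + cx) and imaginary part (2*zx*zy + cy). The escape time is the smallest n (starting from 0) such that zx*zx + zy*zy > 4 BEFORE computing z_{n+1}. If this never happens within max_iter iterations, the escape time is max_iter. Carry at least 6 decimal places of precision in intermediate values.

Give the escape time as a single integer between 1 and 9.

Answer: 9

Derivation:
z_0 = 0 + 0i, c = -0.0530 + -0.0550i
Iter 1: z = -0.0530 + -0.0550i, |z|^2 = 0.0058
Iter 2: z = -0.0532 + -0.0492i, |z|^2 = 0.0052
Iter 3: z = -0.0526 + -0.0498i, |z|^2 = 0.0052
Iter 4: z = -0.0527 + -0.0498i, |z|^2 = 0.0053
Iter 5: z = -0.0527 + -0.0498i, |z|^2 = 0.0053
Iter 6: z = -0.0527 + -0.0498i, |z|^2 = 0.0053
Iter 7: z = -0.0527 + -0.0498i, |z|^2 = 0.0053
Iter 8: z = -0.0527 + -0.0498i, |z|^2 = 0.0053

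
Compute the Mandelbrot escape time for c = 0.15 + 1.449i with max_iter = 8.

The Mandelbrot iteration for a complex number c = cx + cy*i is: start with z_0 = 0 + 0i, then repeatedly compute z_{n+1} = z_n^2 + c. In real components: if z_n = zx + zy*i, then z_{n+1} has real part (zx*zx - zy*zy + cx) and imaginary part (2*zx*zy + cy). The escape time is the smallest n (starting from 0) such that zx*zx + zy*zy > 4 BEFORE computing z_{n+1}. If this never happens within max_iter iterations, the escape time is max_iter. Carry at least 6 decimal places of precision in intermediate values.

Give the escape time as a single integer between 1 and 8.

z_0 = 0 + 0i, c = 0.1500 + 1.4490i
Iter 1: z = 0.1500 + 1.4490i, |z|^2 = 2.1221
Iter 2: z = -1.9271 + 1.8837i, |z|^2 = 7.2620
Escaped at iteration 2

Answer: 2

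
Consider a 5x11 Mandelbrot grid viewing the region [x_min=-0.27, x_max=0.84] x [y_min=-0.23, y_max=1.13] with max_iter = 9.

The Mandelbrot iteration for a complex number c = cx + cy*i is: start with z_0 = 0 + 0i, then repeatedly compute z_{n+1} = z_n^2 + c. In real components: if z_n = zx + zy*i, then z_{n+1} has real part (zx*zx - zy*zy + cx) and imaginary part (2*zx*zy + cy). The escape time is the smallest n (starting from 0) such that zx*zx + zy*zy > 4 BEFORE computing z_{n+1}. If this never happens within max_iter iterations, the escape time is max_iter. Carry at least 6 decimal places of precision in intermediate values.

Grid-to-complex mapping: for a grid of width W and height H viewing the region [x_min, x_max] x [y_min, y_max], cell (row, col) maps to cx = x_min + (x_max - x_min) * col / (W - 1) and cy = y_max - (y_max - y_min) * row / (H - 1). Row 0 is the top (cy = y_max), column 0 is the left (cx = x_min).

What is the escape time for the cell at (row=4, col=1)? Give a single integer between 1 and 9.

z_0 = 0 + 0i, c = 0.0075 + 0.5860i
Iter 1: z = 0.0075 + 0.5860i, |z|^2 = 0.3435
Iter 2: z = -0.3358 + 0.5948i, |z|^2 = 0.4666
Iter 3: z = -0.2335 + 0.1865i, |z|^2 = 0.0893
Iter 4: z = 0.0272 + 0.4989i, |z|^2 = 0.2497
Iter 5: z = -0.2407 + 0.6132i, |z|^2 = 0.4339
Iter 6: z = -0.3106 + 0.2908i, |z|^2 = 0.1810
Iter 7: z = 0.0194 + 0.4053i, |z|^2 = 0.1647
Iter 8: z = -0.1564 + 0.6017i, |z|^2 = 0.3865

Answer: 9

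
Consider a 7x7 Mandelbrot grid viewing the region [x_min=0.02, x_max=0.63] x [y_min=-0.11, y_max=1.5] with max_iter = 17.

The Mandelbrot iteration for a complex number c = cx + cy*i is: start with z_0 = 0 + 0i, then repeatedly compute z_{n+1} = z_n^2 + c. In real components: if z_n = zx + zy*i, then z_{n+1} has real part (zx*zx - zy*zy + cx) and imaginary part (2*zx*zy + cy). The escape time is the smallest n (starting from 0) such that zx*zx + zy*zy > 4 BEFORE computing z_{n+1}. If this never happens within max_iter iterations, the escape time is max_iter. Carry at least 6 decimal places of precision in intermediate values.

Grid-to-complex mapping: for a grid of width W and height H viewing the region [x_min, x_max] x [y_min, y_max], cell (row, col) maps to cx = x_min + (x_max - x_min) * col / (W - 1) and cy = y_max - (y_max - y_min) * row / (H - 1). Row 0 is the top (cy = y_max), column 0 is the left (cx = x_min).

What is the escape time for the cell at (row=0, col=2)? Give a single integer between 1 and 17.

z_0 = 0 + 0i, c = 0.2233 + 1.5000i
Iter 1: z = 0.2233 + 1.5000i, |z|^2 = 2.2999
Iter 2: z = -1.9768 + 2.1700i, |z|^2 = 8.6166
Escaped at iteration 2

Answer: 2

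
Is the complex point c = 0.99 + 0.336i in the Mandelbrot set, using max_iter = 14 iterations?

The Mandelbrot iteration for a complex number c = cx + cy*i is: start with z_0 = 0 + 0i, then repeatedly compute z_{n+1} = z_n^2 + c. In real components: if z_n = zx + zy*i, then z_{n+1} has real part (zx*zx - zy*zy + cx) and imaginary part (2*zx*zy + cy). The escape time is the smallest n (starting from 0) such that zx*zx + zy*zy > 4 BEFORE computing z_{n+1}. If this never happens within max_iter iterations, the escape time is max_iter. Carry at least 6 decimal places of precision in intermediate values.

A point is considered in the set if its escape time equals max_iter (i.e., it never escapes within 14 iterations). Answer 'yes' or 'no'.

z_0 = 0 + 0i, c = 0.9900 + 0.3360i
Iter 1: z = 0.9900 + 0.3360i, |z|^2 = 1.0930
Iter 2: z = 1.8572 + 1.0013i, |z|^2 = 4.4518
Escaped at iteration 2

Answer: no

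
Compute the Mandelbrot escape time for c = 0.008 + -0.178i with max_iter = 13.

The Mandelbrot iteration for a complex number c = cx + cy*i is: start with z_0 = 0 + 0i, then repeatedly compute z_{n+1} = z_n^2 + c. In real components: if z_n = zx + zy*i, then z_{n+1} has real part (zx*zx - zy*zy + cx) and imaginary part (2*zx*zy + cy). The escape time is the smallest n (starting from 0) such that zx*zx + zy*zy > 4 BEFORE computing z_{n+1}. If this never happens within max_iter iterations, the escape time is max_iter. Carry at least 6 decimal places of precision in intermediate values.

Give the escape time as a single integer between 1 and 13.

Answer: 13

Derivation:
z_0 = 0 + 0i, c = 0.0080 + -0.1780i
Iter 1: z = 0.0080 + -0.1780i, |z|^2 = 0.0317
Iter 2: z = -0.0236 + -0.1808i, |z|^2 = 0.0333
Iter 3: z = -0.0241 + -0.1695i, |z|^2 = 0.0293
Iter 4: z = -0.0201 + -0.1698i, |z|^2 = 0.0292
Iter 5: z = -0.0204 + -0.1712i, |z|^2 = 0.0297
Iter 6: z = -0.0209 + -0.1710i, |z|^2 = 0.0297
Iter 7: z = -0.0208 + -0.1709i, |z|^2 = 0.0296
Iter 8: z = -0.0208 + -0.1709i, |z|^2 = 0.0296
Iter 9: z = -0.0208 + -0.1709i, |z|^2 = 0.0296
Iter 10: z = -0.0208 + -0.1709i, |z|^2 = 0.0296
Iter 11: z = -0.0208 + -0.1709i, |z|^2 = 0.0296
Iter 12: z = -0.0208 + -0.1709i, |z|^2 = 0.0296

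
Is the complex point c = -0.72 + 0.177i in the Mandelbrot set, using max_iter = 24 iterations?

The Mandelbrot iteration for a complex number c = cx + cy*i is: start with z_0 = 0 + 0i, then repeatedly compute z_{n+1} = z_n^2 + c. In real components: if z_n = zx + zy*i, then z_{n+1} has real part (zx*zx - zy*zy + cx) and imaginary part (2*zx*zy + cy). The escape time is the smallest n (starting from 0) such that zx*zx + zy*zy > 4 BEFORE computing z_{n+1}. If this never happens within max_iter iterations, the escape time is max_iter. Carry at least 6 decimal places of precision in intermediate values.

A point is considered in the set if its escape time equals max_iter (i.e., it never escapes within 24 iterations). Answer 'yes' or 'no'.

z_0 = 0 + 0i, c = -0.7200 + 0.1770i
Iter 1: z = -0.7200 + 0.1770i, |z|^2 = 0.5497
Iter 2: z = -0.2329 + -0.0779i, |z|^2 = 0.0603
Iter 3: z = -0.6718 + 0.2133i, |z|^2 = 0.4968
Iter 4: z = -0.3142 + -0.1096i, |z|^2 = 0.1107
Iter 5: z = -0.6333 + 0.2458i, |z|^2 = 0.4615
Iter 6: z = -0.3794 + -0.1344i, |z|^2 = 0.1620
Iter 7: z = -0.5941 + 0.2790i, |z|^2 = 0.4308
Iter 8: z = -0.4448 + -0.1545i, |z|^2 = 0.2217
Iter 9: z = -0.5460 + 0.3144i, |z|^2 = 0.3970
Iter 10: z = -0.5207 + -0.1664i, |z|^2 = 0.2989
Iter 11: z = -0.4765 + 0.3503i, |z|^2 = 0.3498
Iter 12: z = -0.6156 + -0.1568i, |z|^2 = 0.4036
Iter 13: z = -0.3656 + 0.3701i, |z|^2 = 0.2706
Iter 14: z = -0.7233 + -0.0936i, |z|^2 = 0.5319
Iter 15: z = -0.2056 + 0.3124i, |z|^2 = 0.1399
Iter 16: z = -0.7753 + 0.0486i, |z|^2 = 0.6035
Iter 17: z = -0.1212 + 0.1017i, |z|^2 = 0.0250
Iter 18: z = -0.7156 + 0.1523i, |z|^2 = 0.5354
Iter 19: z = -0.2311 + -0.0410i, |z|^2 = 0.0551
Iter 20: z = -0.6683 + 0.1960i, |z|^2 = 0.4850
Iter 21: z = -0.3118 + -0.0849i, |z|^2 = 0.1044
Iter 22: z = -0.6300 + 0.2300i, |z|^2 = 0.4498
Iter 23: z = -0.3760 + -0.1128i, |z|^2 = 0.1541
Did not escape in 24 iterations → in set

Answer: yes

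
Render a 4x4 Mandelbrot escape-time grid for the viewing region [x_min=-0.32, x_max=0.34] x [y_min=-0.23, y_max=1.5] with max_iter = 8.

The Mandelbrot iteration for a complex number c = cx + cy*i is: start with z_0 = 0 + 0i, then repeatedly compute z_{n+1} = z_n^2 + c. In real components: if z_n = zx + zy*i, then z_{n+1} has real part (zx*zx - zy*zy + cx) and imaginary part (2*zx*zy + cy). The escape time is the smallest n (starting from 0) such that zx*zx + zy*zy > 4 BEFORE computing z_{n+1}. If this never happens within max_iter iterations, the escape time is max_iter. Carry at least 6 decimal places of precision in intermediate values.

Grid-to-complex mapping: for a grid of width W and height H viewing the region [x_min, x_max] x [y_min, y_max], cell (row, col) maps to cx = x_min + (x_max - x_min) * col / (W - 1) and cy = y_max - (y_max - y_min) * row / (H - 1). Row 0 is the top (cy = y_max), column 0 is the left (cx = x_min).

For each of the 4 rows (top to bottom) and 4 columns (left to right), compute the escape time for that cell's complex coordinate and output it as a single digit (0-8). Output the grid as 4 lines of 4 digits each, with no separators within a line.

(row=0, col=0): c = -0.3200 + 1.5000i → escape time 2
(row=0, col=1): c = -0.1000 + 1.5000i → escape time 2
(row=0, col=2): c = 0.1200 + 1.5000i → escape time 2
(row=0, col=3): c = 0.3400 + 1.5000i → escape time 2
(row=1, col=0): c = -0.3200 + 0.9233i → escape time 5
(row=1, col=1): c = -0.1000 + 0.9233i → escape time 8
(row=1, col=2): c = 0.1200 + 0.9233i → escape time 5
(row=1, col=3): c = 0.3400 + 0.9233i → escape time 4
(row=2, col=0): c = -0.3200 + 0.3467i → escape time 8
(row=2, col=1): c = -0.1000 + 0.3467i → escape time 8
(row=2, col=2): c = 0.1200 + 0.3467i → escape time 8
(row=2, col=3): c = 0.3400 + 0.3467i → escape time 8
(row=3, col=0): c = -0.3200 + -0.2300i → escape time 8
(row=3, col=1): c = -0.1000 + -0.2300i → escape time 8
(row=3, col=2): c = 0.1200 + -0.2300i → escape time 8
(row=3, col=3): c = 0.3400 + -0.2300i → escape time 8

Answer: 2222
5854
8888
8888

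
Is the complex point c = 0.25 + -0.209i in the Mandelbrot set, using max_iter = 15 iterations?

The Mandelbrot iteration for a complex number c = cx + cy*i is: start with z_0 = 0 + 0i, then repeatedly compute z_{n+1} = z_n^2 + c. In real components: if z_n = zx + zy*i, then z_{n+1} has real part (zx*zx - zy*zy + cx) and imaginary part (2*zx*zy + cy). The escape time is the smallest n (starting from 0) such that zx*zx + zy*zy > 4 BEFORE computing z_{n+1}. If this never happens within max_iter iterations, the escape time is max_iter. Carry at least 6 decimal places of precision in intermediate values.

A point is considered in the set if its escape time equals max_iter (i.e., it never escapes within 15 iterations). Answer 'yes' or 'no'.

z_0 = 0 + 0i, c = 0.2500 + -0.2090i
Iter 1: z = 0.2500 + -0.2090i, |z|^2 = 0.1062
Iter 2: z = 0.2688 + -0.3135i, |z|^2 = 0.1705
Iter 3: z = 0.2240 + -0.3775i, |z|^2 = 0.1927
Iter 4: z = 0.1576 + -0.3781i, |z|^2 = 0.1678
Iter 5: z = 0.1319 + -0.3282i, |z|^2 = 0.1251
Iter 6: z = 0.1597 + -0.2956i, |z|^2 = 0.1128
Iter 7: z = 0.1881 + -0.3034i, |z|^2 = 0.1274
Iter 8: z = 0.1934 + -0.3232i, |z|^2 = 0.1418
Iter 9: z = 0.1830 + -0.3340i, |z|^2 = 0.1450
Iter 10: z = 0.1719 + -0.3312i, |z|^2 = 0.1393
Iter 11: z = 0.1699 + -0.3229i, |z|^2 = 0.1331
Iter 12: z = 0.1746 + -0.3187i, |z|^2 = 0.1321
Iter 13: z = 0.1789 + -0.3203i, |z|^2 = 0.1346
Iter 14: z = 0.1794 + -0.3236i, |z|^2 = 0.1369
Did not escape in 15 iterations → in set

Answer: yes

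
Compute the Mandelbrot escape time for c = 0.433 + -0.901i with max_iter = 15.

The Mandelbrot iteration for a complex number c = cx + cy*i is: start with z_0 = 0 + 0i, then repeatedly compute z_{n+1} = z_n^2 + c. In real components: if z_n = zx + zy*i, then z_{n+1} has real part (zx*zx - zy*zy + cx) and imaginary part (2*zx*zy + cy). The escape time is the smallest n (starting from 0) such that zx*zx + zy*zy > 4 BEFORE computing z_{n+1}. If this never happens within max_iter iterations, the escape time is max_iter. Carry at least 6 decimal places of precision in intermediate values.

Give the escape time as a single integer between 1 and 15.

z_0 = 0 + 0i, c = 0.4330 + -0.9010i
Iter 1: z = 0.4330 + -0.9010i, |z|^2 = 0.9993
Iter 2: z = -0.1913 + -1.6813i, |z|^2 = 2.8633
Iter 3: z = -2.3571 + -0.2577i, |z|^2 = 5.6221
Escaped at iteration 3

Answer: 3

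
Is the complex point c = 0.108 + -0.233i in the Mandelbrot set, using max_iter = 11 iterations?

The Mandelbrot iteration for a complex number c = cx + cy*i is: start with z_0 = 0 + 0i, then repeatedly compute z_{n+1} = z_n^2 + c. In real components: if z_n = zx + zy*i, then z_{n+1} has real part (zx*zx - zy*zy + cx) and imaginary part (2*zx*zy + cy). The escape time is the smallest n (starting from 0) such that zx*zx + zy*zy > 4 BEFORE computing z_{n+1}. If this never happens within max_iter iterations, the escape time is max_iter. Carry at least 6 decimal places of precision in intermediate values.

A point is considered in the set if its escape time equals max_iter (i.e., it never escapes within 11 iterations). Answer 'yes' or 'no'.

z_0 = 0 + 0i, c = 0.1080 + -0.2330i
Iter 1: z = 0.1080 + -0.2330i, |z|^2 = 0.0660
Iter 2: z = 0.0654 + -0.2833i, |z|^2 = 0.0845
Iter 3: z = 0.0320 + -0.2700i, |z|^2 = 0.0739
Iter 4: z = 0.0361 + -0.2503i, |z|^2 = 0.0639
Iter 5: z = 0.0467 + -0.2511i, |z|^2 = 0.0652
Iter 6: z = 0.0471 + -0.2564i, |z|^2 = 0.0680
Iter 7: z = 0.0445 + -0.2572i, |z|^2 = 0.0681
Iter 8: z = 0.0438 + -0.2559i, |z|^2 = 0.0674
Iter 9: z = 0.0445 + -0.2554i, |z|^2 = 0.0672
Iter 10: z = 0.0447 + -0.2557i, |z|^2 = 0.0674
Did not escape in 11 iterations → in set

Answer: yes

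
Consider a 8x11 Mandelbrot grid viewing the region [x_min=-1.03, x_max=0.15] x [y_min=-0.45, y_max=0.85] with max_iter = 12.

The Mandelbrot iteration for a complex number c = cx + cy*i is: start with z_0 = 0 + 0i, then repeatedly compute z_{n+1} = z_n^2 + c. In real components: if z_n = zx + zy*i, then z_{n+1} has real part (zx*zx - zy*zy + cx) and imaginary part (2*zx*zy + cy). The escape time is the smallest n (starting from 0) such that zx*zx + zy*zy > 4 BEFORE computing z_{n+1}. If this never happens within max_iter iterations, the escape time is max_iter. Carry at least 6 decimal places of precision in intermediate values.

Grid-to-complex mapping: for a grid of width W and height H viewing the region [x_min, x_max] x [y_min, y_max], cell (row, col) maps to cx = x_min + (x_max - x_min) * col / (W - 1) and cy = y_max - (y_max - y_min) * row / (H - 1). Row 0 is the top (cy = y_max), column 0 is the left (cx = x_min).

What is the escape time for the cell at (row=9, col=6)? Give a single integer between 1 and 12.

z_0 = 0 + 0i, c = -0.0186 + -0.3200i
Iter 1: z = -0.0186 + -0.3200i, |z|^2 = 0.1027
Iter 2: z = -0.1206 + -0.3081i, |z|^2 = 0.1095
Iter 3: z = -0.0990 + -0.2457i, |z|^2 = 0.0701
Iter 4: z = -0.0691 + -0.2714i, |z|^2 = 0.0784
Iter 5: z = -0.0874 + -0.2825i, |z|^2 = 0.0874
Iter 6: z = -0.0907 + -0.2706i, |z|^2 = 0.0815
Iter 7: z = -0.0836 + -0.2709i, |z|^2 = 0.0804
Iter 8: z = -0.0850 + -0.2747i, |z|^2 = 0.0827
Iter 9: z = -0.0868 + -0.2733i, |z|^2 = 0.0822
Iter 10: z = -0.0857 + -0.2725i, |z|^2 = 0.0816
Iter 11: z = -0.0855 + -0.2733i, |z|^2 = 0.0820

Answer: 12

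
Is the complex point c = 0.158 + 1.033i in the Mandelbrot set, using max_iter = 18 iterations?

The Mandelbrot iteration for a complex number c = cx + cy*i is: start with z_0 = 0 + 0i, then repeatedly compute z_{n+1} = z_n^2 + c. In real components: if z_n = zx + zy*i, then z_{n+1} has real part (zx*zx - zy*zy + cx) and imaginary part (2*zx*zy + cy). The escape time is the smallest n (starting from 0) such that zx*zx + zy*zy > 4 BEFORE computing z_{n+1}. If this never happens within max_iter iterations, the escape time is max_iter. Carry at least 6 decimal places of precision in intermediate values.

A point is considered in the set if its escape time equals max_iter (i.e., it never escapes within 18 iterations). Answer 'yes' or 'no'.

Answer: no

Derivation:
z_0 = 0 + 0i, c = 0.1580 + 1.0330i
Iter 1: z = 0.1580 + 1.0330i, |z|^2 = 1.0921
Iter 2: z = -0.8841 + 1.3594i, |z|^2 = 2.6297
Iter 3: z = -0.9084 + -1.3708i, |z|^2 = 2.7042
Iter 4: z = -0.8960 + 3.5234i, |z|^2 = 13.2171
Escaped at iteration 4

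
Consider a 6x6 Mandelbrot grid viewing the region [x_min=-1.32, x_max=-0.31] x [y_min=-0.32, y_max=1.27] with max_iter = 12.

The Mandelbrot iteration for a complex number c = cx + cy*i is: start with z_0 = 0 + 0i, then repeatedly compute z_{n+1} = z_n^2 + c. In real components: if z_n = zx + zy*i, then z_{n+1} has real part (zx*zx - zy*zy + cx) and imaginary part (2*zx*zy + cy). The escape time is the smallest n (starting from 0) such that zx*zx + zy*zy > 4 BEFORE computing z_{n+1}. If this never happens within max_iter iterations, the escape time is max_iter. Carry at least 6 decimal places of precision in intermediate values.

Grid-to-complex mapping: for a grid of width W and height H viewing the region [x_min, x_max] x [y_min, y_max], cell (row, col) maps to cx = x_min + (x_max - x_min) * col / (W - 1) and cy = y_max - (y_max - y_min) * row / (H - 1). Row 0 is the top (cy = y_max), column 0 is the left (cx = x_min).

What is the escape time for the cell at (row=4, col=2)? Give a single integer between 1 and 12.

z_0 = 0 + 0i, c = -0.9160 + -0.0020i
Iter 1: z = -0.9160 + -0.0020i, |z|^2 = 0.8391
Iter 2: z = -0.0769 + 0.0017i, |z|^2 = 0.0059
Iter 3: z = -0.9101 + -0.0023i, |z|^2 = 0.8283
Iter 4: z = -0.0878 + 0.0021i, |z|^2 = 0.0077
Iter 5: z = -0.9083 + -0.0024i, |z|^2 = 0.8250
Iter 6: z = -0.0910 + 0.0023i, |z|^2 = 0.0083
Iter 7: z = -0.9077 + -0.0024i, |z|^2 = 0.8240
Iter 8: z = -0.0920 + 0.0024i, |z|^2 = 0.0085
Iter 9: z = -0.9075 + -0.0024i, |z|^2 = 0.8236
Iter 10: z = -0.0924 + 0.0024i, |z|^2 = 0.0085
Iter 11: z = -0.9075 + -0.0024i, |z|^2 = 0.8235

Answer: 12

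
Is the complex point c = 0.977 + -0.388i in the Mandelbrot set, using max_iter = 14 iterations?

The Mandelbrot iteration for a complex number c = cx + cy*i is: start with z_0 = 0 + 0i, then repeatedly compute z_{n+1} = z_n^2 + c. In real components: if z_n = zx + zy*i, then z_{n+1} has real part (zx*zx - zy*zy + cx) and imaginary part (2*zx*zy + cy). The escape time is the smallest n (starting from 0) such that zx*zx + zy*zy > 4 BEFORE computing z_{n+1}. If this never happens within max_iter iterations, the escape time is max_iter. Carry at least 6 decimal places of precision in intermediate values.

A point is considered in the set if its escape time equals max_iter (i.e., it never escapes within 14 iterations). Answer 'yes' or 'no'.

Answer: no

Derivation:
z_0 = 0 + 0i, c = 0.9770 + -0.3880i
Iter 1: z = 0.9770 + -0.3880i, |z|^2 = 1.1051
Iter 2: z = 1.7810 + -1.1462i, |z|^2 = 4.4856
Escaped at iteration 2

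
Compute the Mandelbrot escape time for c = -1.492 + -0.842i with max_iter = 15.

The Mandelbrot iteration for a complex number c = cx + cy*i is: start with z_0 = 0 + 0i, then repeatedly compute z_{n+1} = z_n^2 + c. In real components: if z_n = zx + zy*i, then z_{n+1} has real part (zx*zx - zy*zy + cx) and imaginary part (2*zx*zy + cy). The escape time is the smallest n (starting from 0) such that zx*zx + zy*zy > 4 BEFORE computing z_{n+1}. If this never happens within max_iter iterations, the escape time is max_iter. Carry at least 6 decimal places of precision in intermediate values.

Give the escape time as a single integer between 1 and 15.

Answer: 3

Derivation:
z_0 = 0 + 0i, c = -1.4920 + -0.8420i
Iter 1: z = -1.4920 + -0.8420i, |z|^2 = 2.9350
Iter 2: z = 0.0251 + 1.6705i, |z|^2 = 2.7913
Iter 3: z = -4.2820 + -0.7581i, |z|^2 = 18.9106
Escaped at iteration 3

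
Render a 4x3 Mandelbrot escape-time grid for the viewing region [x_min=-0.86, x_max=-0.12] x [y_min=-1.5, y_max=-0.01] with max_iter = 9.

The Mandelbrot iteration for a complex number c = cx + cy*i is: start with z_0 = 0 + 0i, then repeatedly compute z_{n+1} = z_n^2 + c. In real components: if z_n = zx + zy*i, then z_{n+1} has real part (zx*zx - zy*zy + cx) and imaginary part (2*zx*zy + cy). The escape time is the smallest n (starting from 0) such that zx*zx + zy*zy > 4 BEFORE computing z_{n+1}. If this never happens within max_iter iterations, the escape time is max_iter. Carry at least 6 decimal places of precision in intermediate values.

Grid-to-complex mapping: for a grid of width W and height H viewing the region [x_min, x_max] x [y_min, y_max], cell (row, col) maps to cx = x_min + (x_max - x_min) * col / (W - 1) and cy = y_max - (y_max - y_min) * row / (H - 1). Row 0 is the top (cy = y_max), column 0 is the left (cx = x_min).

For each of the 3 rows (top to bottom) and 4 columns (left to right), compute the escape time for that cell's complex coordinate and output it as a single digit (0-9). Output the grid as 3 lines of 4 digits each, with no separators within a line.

Answer: 9999
4579
2222

Derivation:
(row=0, col=0): c = -0.8600 + -0.0100i → escape time 9
(row=0, col=1): c = -0.6133 + -0.0100i → escape time 9
(row=0, col=2): c = -0.3667 + -0.0100i → escape time 9
(row=0, col=3): c = -0.1200 + -0.0100i → escape time 9
(row=1, col=0): c = -0.8600 + -0.7550i → escape time 4
(row=1, col=1): c = -0.6133 + -0.7550i → escape time 5
(row=1, col=2): c = -0.3667 + -0.7550i → escape time 7
(row=1, col=3): c = -0.1200 + -0.7550i → escape time 9
(row=2, col=0): c = -0.8600 + -1.5000i → escape time 2
(row=2, col=1): c = -0.6133 + -1.5000i → escape time 2
(row=2, col=2): c = -0.3667 + -1.5000i → escape time 2
(row=2, col=3): c = -0.1200 + -1.5000i → escape time 2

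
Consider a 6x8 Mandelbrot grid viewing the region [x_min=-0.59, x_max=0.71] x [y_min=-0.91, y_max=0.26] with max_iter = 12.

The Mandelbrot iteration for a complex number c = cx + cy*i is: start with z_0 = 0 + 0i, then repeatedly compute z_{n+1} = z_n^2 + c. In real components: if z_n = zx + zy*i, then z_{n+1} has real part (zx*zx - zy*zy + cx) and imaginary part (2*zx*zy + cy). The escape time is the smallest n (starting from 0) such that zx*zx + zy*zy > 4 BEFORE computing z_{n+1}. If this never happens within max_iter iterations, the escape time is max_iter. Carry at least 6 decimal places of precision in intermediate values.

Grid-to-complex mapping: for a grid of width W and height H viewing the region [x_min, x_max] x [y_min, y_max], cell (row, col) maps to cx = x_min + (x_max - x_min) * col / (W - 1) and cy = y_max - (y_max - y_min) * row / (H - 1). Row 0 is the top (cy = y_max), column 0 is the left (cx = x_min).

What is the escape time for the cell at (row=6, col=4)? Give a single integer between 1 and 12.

z_0 = 0 + 0i, c = 0.4500 + -0.7429i
Iter 1: z = 0.4500 + -0.7429i, |z|^2 = 0.7543
Iter 2: z = 0.1007 + -1.4114i, |z|^2 = 2.0023
Iter 3: z = -1.5320 + -1.0270i, |z|^2 = 3.4018
Iter 4: z = 1.7423 + 2.4039i, |z|^2 = 8.8143
Escaped at iteration 4

Answer: 4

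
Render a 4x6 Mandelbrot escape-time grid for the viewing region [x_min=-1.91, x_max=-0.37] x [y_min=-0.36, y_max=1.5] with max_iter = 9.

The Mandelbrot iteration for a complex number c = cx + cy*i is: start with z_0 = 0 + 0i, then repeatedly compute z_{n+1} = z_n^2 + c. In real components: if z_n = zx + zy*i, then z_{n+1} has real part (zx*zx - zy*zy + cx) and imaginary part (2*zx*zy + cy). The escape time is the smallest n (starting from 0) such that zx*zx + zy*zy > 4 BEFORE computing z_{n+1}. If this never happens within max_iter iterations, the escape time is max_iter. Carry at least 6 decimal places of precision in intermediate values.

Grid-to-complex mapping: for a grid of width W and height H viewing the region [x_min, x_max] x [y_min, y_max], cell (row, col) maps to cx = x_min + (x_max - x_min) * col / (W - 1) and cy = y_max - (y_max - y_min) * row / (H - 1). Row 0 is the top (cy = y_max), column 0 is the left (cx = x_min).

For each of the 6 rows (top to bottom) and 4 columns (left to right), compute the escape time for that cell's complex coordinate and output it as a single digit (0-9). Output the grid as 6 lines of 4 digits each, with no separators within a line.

(row=0, col=0): c = -1.9100 + 1.5000i → escape time 1
(row=0, col=1): c = -1.3967 + 1.5000i → escape time 1
(row=0, col=2): c = -0.8833 + 1.5000i → escape time 2
(row=0, col=3): c = -0.3700 + 1.5000i → escape time 2
(row=1, col=0): c = -1.9100 + 1.1280i → escape time 1
(row=1, col=1): c = -1.3967 + 1.1280i → escape time 2
(row=1, col=2): c = -0.8833 + 1.1280i → escape time 3
(row=1, col=3): c = -0.3700 + 1.1280i → escape time 4
(row=2, col=0): c = -1.9100 + 0.7560i → escape time 1
(row=2, col=1): c = -1.3967 + 0.7560i → escape time 3
(row=2, col=2): c = -0.8833 + 0.7560i → escape time 4
(row=2, col=3): c = -0.3700 + 0.7560i → escape time 7
(row=3, col=0): c = -1.9100 + 0.3840i → escape time 3
(row=3, col=1): c = -1.3967 + 0.3840i → escape time 5
(row=3, col=2): c = -0.8833 + 0.3840i → escape time 7
(row=3, col=3): c = -0.3700 + 0.3840i → escape time 9
(row=4, col=0): c = -1.9100 + 0.0120i → escape time 7
(row=4, col=1): c = -1.3967 + 0.0120i → escape time 9
(row=4, col=2): c = -0.8833 + 0.0120i → escape time 9
(row=4, col=3): c = -0.3700 + 0.0120i → escape time 9
(row=5, col=0): c = -1.9100 + -0.3600i → escape time 3
(row=5, col=1): c = -1.3967 + -0.3600i → escape time 5
(row=5, col=2): c = -0.8833 + -0.3600i → escape time 7
(row=5, col=3): c = -0.3700 + -0.3600i → escape time 9

Answer: 1122
1234
1347
3579
7999
3579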